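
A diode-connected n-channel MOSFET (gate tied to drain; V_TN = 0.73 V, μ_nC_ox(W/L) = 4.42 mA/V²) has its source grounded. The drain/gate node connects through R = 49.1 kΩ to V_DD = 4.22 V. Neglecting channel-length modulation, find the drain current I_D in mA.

With gate tied to drain, V_GS = V_DS ≥ V_GS − V_TN, so the device is in saturation.
KCL at the drain: ½ k_n (V_GS − V_TN)² = (V_DD − V_GS)/R.
Let x = V_GS − 0.73. Then 109 x² + x − 3.49 = 0, giving x = 0.175 V (positive root), so V_GS = 0.905 V.
I_D = (V_DD − V_GS)/R = (4.22 − 0.905) / 49.1 = 0.0675 mA.

I_D = 0.0675 mA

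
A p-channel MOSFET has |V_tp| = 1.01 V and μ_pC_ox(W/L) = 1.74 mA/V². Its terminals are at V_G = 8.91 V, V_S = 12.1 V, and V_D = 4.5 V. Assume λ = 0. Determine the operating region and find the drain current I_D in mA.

Saturation; I_D = 4.13 mA

V_SG = V_S − V_G = 12.1 − 8.91 = 3.19 V; V_SD = V_S − V_D = 12.1 − 4.5 = 7.6 V.
V_ov = V_SG − |V_tp| = 3.19 − 1.01 = 2.18 V.
Since V_SD = 7.6 V ≥ V_ov = 2.18 V, the device is in saturation.
I_D = ½ k_p V_ov² = 0.5 × 1.74 × 2.18² = 4.13 mA.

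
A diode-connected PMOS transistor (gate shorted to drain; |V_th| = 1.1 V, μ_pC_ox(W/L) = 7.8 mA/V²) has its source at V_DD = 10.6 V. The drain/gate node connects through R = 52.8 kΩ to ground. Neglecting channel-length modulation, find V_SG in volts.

With gate tied to drain, V_SG = V_SD ≥ V_SG − |V_th|, so the device is in saturation.
KCL at the drain: ½ k_p (V_SG − |V_th|)² = (V_DD − V_SG)/R.
Let x = V_SG − 1.1. Then 206 x² + x − 9.5 = 0, giving x = 0.212 V (positive root), so V_SG = 1.31 V.
I_D = (V_DD − V_SG)/R = (10.6 − 1.31) / 52.8 = 0.176 mA.

V_SG = 1.31 V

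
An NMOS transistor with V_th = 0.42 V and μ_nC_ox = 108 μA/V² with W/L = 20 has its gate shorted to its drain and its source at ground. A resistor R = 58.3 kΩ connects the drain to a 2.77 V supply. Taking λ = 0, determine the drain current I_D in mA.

With gate tied to drain, V_GS = V_DS ≥ V_GS − V_th, so the device is in saturation.
k_n = μ_nC_ox · (W/L) = 2.16 mA/V².
KCL at the drain: ½ k_n (V_GS − V_th)² = (V_DD − V_GS)/R.
Let x = V_GS − 0.42. Then 63 x² + x − 2.35 = 0, giving x = 0.185 V (positive root), so V_GS = 0.605 V.
I_D = (V_DD − V_GS)/R = (2.77 − 0.605) / 58.3 = 0.0371 mA.

I_D = 0.0371 mA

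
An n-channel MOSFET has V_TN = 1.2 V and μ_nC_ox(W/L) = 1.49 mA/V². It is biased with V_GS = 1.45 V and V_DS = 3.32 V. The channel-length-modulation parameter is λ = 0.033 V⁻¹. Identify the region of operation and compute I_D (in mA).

Saturation; I_D = 0.0517 mA

V_ov = V_GS − V_TN = 1.45 − 1.2 = 0.25 V.
Since V_DS = 3.32 V ≥ V_ov = 0.25 V, the device is in saturation.
I_D = ½ k_n V_ov² (1 + λ V_DS) = 0.5 × 1.49 × 0.25² × (1 + 0.033 × 3.32) = 0.0517 mA.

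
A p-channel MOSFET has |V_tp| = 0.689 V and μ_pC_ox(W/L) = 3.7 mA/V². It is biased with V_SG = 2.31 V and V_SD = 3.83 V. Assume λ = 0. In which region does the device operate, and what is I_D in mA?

Saturation; I_D = 4.86 mA

V_ov = V_SG − |V_tp| = 2.31 − 0.689 = 1.62 V.
Since V_SD = 3.83 V ≥ V_ov = 1.62 V, the device is in saturation.
I_D = ½ k_p V_ov² = 0.5 × 3.7 × 1.62² = 4.86 mA.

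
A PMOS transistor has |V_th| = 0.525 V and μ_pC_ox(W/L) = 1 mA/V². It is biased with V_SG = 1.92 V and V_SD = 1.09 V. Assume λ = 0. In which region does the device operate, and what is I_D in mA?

Triode; I_D = 0.926 mA

V_ov = V_SG − |V_th| = 1.92 − 0.525 = 1.4 V.
Since V_SD = 1.09 V < V_ov = 1.4 V, the device is in the triode region.
I_D = k_p [V_ov · V_SD − ½ V_SD²] = 1 × [1.4 × 1.09 − 0.5 × 1.09²] = 0.926 mA.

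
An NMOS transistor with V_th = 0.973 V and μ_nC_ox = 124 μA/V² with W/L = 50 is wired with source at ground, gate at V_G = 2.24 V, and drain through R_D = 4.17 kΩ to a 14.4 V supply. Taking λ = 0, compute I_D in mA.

I_D = 3.32 mA

V_GS = V_G = 2.24 V, so V_ov = 2.24 − 0.973 = 1.27 V.
k_n = μ_nC_ox · (W/L) = 6.2 mA/V².
Assume saturation: I_D = ½ k_n V_ov² = 0.5 × 6.2 × 1.27² = 4.98 mA, giving V_DS = V_DD − I_D R_D = 14.4 − 4.98 × 4.17 = -6.35 V.
But -6.35 V < V_ov = 1.27 V, so the device is actually in triode.
In triode I_D = k_n[V_ov V_DS − ½ V_DS²] and I_D = (V_DD − V_DS)/R_D. Equating: 12.9 V_DS² − 33.76 V_DS + 14.4 = 0, giving V_DS = 0.537 V (the root below V_ov).
I_D = (14.4 − 0.537) / 4.17 = 3.32 mA.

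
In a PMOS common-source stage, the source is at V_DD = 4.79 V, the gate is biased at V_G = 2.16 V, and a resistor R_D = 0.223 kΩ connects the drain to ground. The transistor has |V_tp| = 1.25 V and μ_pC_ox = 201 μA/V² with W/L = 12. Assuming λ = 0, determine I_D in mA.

V_SG = V_DD − V_G = 4.79 − 2.16 = 2.63 V, so V_ov = 2.63 − 1.25 = 1.38 V.
k_p = μ_pC_ox · (W/L) = 2.412 mA/V².
Assume saturation: I_D = ½ k_p V_ov² = 0.5 × 2.412 × 1.38² = 2.3 mA, giving V_SD = V_DD − I_D R_D = 4.79 − 2.3 × 0.223 = 4.28 V.
V_SD = 4.28 V ≥ V_ov = 1.38 V, confirming saturation.

I_D = 2.30 mA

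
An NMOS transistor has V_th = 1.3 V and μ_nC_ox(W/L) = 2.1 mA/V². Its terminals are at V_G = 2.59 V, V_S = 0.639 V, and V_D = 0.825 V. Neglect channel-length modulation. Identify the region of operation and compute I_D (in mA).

Triode; I_D = 0.218 mA

V_GS = V_G − V_S = 2.59 − 0.639 = 1.95 V; V_DS = V_D − V_S = 0.825 − 0.639 = 0.186 V.
V_ov = V_GS − V_th = 1.95 − 1.3 = 0.651 V.
Since V_DS = 0.186 V < V_ov = 0.651 V, the device is in the triode region.
I_D = k_n [V_ov · V_DS − ½ V_DS²] = 2.1 × [0.651 × 0.186 − 0.5 × 0.186²] = 0.218 mA.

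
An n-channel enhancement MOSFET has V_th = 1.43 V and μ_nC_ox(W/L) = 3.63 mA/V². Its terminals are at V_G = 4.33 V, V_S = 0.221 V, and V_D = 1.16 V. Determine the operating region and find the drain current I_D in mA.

V_GS = V_G − V_S = 4.33 − 0.221 = 4.11 V; V_DS = V_D − V_S = 1.16 − 0.221 = 0.939 V.
V_ov = V_GS − V_th = 4.11 − 1.43 = 2.68 V.
Since V_DS = 0.939 V < V_ov = 2.68 V, the device is in the triode region.
I_D = k_n [V_ov · V_DS − ½ V_DS²] = 3.63 × [2.68 × 0.939 − 0.5 × 0.939²] = 7.53 mA.

Triode; I_D = 7.53 mA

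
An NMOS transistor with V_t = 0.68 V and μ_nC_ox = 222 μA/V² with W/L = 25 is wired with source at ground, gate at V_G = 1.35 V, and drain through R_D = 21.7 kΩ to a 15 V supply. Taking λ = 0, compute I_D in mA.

V_GS = V_G = 1.35 V, so V_ov = 1.35 − 0.68 = 0.67 V.
k_n = μ_nC_ox · (W/L) = 5.55 mA/V².
Assume saturation: I_D = ½ k_n V_ov² = 0.5 × 5.55 × 0.67² = 1.25 mA, giving V_DS = V_DD − I_D R_D = 15 − 1.25 × 21.7 = -12 V.
But -12 V < V_ov = 0.67 V, so the device is actually in triode.
In triode I_D = k_n[V_ov V_DS − ½ V_DS²] and I_D = (V_DD − V_DS)/R_D. Equating: 60.2 V_DS² − 81.69 V_DS + 15 = 0, giving V_DS = 0.219 V (the root below V_ov).
I_D = (15 − 0.219) / 21.7 = 0.681 mA.

I_D = 0.681 mA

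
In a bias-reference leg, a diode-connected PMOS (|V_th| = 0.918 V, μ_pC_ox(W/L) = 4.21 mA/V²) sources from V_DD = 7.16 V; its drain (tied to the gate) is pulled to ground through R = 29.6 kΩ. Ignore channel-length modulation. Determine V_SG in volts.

V_SG = 1.23 V

With gate tied to drain, V_SG = V_SD ≥ V_SG − |V_th|, so the device is in saturation.
KCL at the drain: ½ k_p (V_SG − |V_th|)² = (V_DD − V_SG)/R.
Let x = V_SG − 0.918. Then 62.3 x² + x − 6.242 = 0, giving x = 0.309 V (positive root), so V_SG = 1.23 V.
I_D = (V_DD − V_SG)/R = (7.16 − 1.23) / 29.6 = 0.2 mA.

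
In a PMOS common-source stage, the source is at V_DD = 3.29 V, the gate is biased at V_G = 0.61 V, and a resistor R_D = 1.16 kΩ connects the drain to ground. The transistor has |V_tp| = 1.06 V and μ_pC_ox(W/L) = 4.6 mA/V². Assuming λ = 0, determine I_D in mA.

V_SG = V_DD − V_G = 3.29 − 0.61 = 2.68 V, so V_ov = 2.68 − 1.06 = 1.62 V.
Assume saturation: I_D = ½ k_p V_ov² = 0.5 × 4.6 × 1.62² = 6.04 mA, giving V_SD = V_DD − I_D R_D = 3.29 − 6.04 × 1.16 = -3.71 V.
But -3.71 V < V_ov = 1.62 V, so the device is actually in triode.
In triode I_D = k_p[V_ov V_SD − ½ V_SD²] and I_D = (V_DD − V_SD)/R_D. Equating: 2.67 V_SD² − 9.644 V_SD + 3.29 = 0, giving V_SD = 0.381 V (the root below V_ov).
I_D = (3.29 − 0.381) / 1.16 = 2.51 mA.

I_D = 2.51 mA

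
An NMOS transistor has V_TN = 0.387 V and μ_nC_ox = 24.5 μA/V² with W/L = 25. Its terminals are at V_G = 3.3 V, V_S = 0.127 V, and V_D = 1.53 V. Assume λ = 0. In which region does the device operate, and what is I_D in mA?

V_GS = V_G − V_S = 3.3 − 0.127 = 3.17 V; V_DS = V_D − V_S = 1.53 − 0.127 = 1.4 V.
k_n = μ_nC_ox · (W/L) = 0.6125 mA/V².
V_ov = V_GS − V_TN = 3.17 − 0.387 = 2.79 V.
Since V_DS = 1.4 V < V_ov = 2.79 V, the device is in the triode region.
I_D = k_n [V_ov · V_DS − ½ V_DS²] = 0.6125 × [2.79 × 1.4 − 0.5 × 1.4²] = 1.79 mA.

Triode; I_D = 1.79 mA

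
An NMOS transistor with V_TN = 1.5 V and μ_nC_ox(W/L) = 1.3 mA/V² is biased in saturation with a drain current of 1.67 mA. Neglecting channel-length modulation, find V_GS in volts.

In saturation I_D = ½ k_n (V_GS − V_TN)², so V_GS − V_TN = √(2 I_D / k_n) = √(2 × 1.67 / 1.3) = 1.6 V.
V_GS = 1.5 + 1.6 = 3.1 V.

V_GS = 3.10 V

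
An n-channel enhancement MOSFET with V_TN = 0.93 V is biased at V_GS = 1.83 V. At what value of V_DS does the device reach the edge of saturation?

V_DS,sat = 0.900 V

The boundary between triode and saturation is V_DS = V_GS − V_TN = V_ov.
V_ov = 1.83 − 0.93 = 0.9 V.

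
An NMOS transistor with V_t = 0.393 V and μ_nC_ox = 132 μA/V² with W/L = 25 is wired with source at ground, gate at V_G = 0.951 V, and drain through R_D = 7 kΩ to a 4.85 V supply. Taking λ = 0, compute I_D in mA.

V_GS = V_G = 0.951 V, so V_ov = 0.951 − 0.393 = 0.558 V.
k_n = μ_nC_ox · (W/L) = 3.3 mA/V².
Assume saturation: I_D = ½ k_n V_ov² = 0.5 × 3.3 × 0.558² = 0.514 mA, giving V_DS = V_DD − I_D R_D = 4.85 − 0.514 × 7 = 1.25 V.
V_DS = 1.25 V ≥ V_ov = 0.558 V, confirming saturation.

I_D = 0.514 mA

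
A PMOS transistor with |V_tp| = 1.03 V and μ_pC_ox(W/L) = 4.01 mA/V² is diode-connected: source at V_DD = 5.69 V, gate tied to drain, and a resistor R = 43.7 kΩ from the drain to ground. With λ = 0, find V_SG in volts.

V_SG = 1.25 V

With gate tied to drain, V_SG = V_SD ≥ V_SG − |V_tp|, so the device is in saturation.
KCL at the drain: ½ k_p (V_SG − |V_tp|)² = (V_DD − V_SG)/R.
Let x = V_SG − 1.03. Then 87.6 x² + x − 4.66 = 0, giving x = 0.225 V (positive root), so V_SG = 1.25 V.
I_D = (V_DD − V_SG)/R = (5.69 − 1.25) / 43.7 = 0.101 mA.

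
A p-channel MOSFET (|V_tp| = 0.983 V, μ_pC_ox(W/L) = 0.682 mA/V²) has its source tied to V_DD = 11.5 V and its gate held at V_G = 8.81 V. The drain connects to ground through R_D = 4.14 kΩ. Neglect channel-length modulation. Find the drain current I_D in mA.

V_SG = V_DD − V_G = 11.5 − 8.81 = 2.69 V, so V_ov = 2.69 − 0.983 = 1.71 V.
Assume saturation: I_D = ½ k_p V_ov² = 0.5 × 0.682 × 1.71² = 0.994 mA, giving V_SD = V_DD − I_D R_D = 11.5 − 0.994 × 4.14 = 7.39 V.
V_SD = 7.39 V ≥ V_ov = 1.71 V, confirming saturation.

I_D = 0.994 mA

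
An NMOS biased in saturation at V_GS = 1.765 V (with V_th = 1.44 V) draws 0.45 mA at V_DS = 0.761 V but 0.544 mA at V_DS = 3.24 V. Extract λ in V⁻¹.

With V_GS fixed, I_D ∝ (1 + λ V_DS) in saturation, so I_D2/I_D1 = (1 + λ V_DS2)/(1 + λ V_DS1).
0.544/0.45 = 1.209 = (1 + 3.24 λ)/(1 + 0.761 λ).
Solving: λ (I_D1 V_DS2 − I_D2 V_DS1) = I_D2 − I_D1, so λ = (0.544 − 0.45) / (0.45 × 3.24 − 0.544 × 0.761) = 0.094 / 1.04 = 0.09 V⁻¹.

λ = 0.0900 V⁻¹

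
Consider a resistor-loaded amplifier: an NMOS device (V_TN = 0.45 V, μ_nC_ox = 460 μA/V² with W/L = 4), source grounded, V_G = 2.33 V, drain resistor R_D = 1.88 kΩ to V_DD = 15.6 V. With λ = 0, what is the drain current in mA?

I_D = 3.25 mA

V_GS = V_G = 2.33 V, so V_ov = 2.33 − 0.45 = 1.88 V.
k_n = μ_nC_ox · (W/L) = 1.84 mA/V².
Assume saturation: I_D = ½ k_n V_ov² = 0.5 × 1.84 × 1.88² = 3.25 mA, giving V_DS = V_DD − I_D R_D = 15.6 − 3.25 × 1.88 = 9.49 V.
V_DS = 9.49 V ≥ V_ov = 1.88 V, confirming saturation.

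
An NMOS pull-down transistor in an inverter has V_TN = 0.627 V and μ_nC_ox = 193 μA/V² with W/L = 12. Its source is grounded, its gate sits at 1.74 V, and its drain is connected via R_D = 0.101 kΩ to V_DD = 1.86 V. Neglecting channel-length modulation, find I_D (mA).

V_GS = V_G = 1.74 V, so V_ov = 1.74 − 0.627 = 1.11 V.
k_n = μ_nC_ox · (W/L) = 2.316 mA/V².
Assume saturation: I_D = ½ k_n V_ov² = 0.5 × 2.316 × 1.11² = 1.43 mA, giving V_DS = V_DD − I_D R_D = 1.86 − 1.43 × 0.101 = 1.72 V.
V_DS = 1.72 V ≥ V_ov = 1.11 V, confirming saturation.

I_D = 1.43 mA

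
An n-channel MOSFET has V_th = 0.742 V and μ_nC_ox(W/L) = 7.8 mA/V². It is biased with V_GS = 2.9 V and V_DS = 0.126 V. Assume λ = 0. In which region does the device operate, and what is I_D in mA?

Triode; I_D = 2.06 mA

V_ov = V_GS − V_th = 2.9 − 0.742 = 2.16 V.
Since V_DS = 0.126 V < V_ov = 2.16 V, the device is in the triode region.
I_D = k_n [V_ov · V_DS − ½ V_DS²] = 7.8 × [2.16 × 0.126 − 0.5 × 0.126²] = 2.06 mA.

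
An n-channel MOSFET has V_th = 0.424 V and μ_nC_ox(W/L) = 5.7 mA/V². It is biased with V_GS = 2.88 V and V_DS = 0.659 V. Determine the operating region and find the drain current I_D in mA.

V_ov = V_GS − V_th = 2.88 − 0.424 = 2.46 V.
Since V_DS = 0.659 V < V_ov = 2.46 V, the device is in the triode region.
I_D = k_n [V_ov · V_DS − ½ V_DS²] = 5.7 × [2.46 × 0.659 − 0.5 × 0.659²] = 7.99 mA.

Triode; I_D = 7.99 mA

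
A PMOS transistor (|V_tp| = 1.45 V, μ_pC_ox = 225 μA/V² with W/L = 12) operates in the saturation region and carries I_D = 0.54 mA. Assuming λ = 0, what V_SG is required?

k_p = μ_pC_ox · (W/L) = 2.7 mA/V².
In saturation I_D = ½ k_p (V_SG − |V_tp|)², so V_SG − |V_tp| = √(2 I_D / k_p) = √(2 × 0.54 / 2.7) = 0.632 V.
V_SG = 1.45 + 0.632 = 2.08 V.

V_SG = 2.08 V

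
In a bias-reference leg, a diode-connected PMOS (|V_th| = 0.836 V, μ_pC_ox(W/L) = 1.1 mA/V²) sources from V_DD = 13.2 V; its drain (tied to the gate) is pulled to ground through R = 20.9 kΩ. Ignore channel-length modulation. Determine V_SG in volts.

With gate tied to drain, V_SG = V_SD ≥ V_SG − |V_th|, so the device is in saturation.
KCL at the drain: ½ k_p (V_SG − |V_th|)² = (V_DD − V_SG)/R.
Let x = V_SG − 0.836. Then 11.5 x² + x − 12.36 = 0, giving x = 0.995 V (positive root), so V_SG = 1.83 V.
I_D = (V_DD − V_SG)/R = (13.2 − 1.83) / 20.9 = 0.544 mA.

V_SG = 1.83 V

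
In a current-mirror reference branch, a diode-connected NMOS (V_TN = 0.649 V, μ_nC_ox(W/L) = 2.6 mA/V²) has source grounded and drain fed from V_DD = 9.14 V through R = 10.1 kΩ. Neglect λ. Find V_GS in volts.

V_GS = 1.42 V

With gate tied to drain, V_GS = V_DS ≥ V_GS − V_TN, so the device is in saturation.
KCL at the drain: ½ k_n (V_GS − V_TN)² = (V_DD − V_GS)/R.
Let x = V_GS − 0.649. Then 13.1 x² + x − 8.491 = 0, giving x = 0.767 V (positive root), so V_GS = 1.42 V.
I_D = (V_DD − V_GS)/R = (9.14 − 1.42) / 10.1 = 0.765 mA.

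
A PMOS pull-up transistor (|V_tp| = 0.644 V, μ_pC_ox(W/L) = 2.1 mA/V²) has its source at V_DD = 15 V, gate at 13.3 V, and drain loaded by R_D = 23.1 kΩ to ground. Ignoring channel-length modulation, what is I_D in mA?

I_D = 0.635 mA

V_SG = V_DD − V_G = 15 − 13.3 = 1.7 V, so V_ov = 1.7 − 0.644 = 1.06 V.
Assume saturation: I_D = ½ k_p V_ov² = 0.5 × 2.1 × 1.06² = 1.17 mA, giving V_SD = V_DD − I_D R_D = 15 − 1.17 × 23.1 = -12 V.
But -12 V < V_ov = 1.06 V, so the device is actually in triode.
In triode I_D = k_p[V_ov V_SD − ½ V_SD²] and I_D = (V_DD − V_SD)/R_D. Equating: 24.3 V_SD² − 52.23 V_SD + 15 = 0, giving V_SD = 0.341 V (the root below V_ov).
I_D = (15 − 0.341) / 23.1 = 0.635 mA.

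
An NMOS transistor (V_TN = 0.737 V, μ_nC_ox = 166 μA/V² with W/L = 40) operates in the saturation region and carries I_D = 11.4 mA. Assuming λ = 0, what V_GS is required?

V_GS = 2.59 V

k_n = μ_nC_ox · (W/L) = 6.64 mA/V².
In saturation I_D = ½ k_n (V_GS − V_TN)², so V_GS − V_TN = √(2 I_D / k_n) = √(2 × 11.4 / 6.64) = 1.85 V.
V_GS = 0.737 + 1.85 = 2.59 V.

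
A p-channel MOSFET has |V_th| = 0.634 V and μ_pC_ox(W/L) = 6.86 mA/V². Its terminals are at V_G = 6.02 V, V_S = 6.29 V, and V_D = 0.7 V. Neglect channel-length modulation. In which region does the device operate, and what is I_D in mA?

Cutoff; I_D = 0 mA

V_SG = V_S − V_G = 6.29 − 6.02 = 0.27 V; V_SD = V_S − V_D = 6.29 − 0.7 = 5.59 V.
V_SG = 0.27 V < |V_th| = 0.634 V, so the transistor is in cutoff.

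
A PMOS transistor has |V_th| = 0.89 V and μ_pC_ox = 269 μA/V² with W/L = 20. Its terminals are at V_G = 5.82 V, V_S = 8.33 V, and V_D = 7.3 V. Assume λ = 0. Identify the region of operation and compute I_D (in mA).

V_SG = V_S − V_G = 8.33 − 5.82 = 2.51 V; V_SD = V_S − V_D = 8.33 − 7.3 = 1.03 V.
k_p = μ_pC_ox · (W/L) = 5.38 mA/V².
V_ov = V_SG − |V_th| = 2.51 − 0.89 = 1.62 V.
Since V_SD = 1.03 V < V_ov = 1.62 V, the device is in the triode region.
I_D = k_p [V_ov · V_SD − ½ V_SD²] = 5.38 × [1.62 × 1.03 − 0.5 × 1.03²] = 6.12 mA.

Triode; I_D = 6.12 mA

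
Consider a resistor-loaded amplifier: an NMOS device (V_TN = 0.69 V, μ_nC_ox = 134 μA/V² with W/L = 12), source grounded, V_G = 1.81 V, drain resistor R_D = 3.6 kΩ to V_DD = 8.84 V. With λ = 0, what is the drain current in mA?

V_GS = V_G = 1.81 V, so V_ov = 1.81 − 0.69 = 1.12 V.
k_n = μ_nC_ox · (W/L) = 1.608 mA/V².
Assume saturation: I_D = ½ k_n V_ov² = 0.5 × 1.608 × 1.12² = 1.01 mA, giving V_DS = V_DD − I_D R_D = 8.84 − 1.01 × 3.6 = 5.21 V.
V_DS = 5.21 V ≥ V_ov = 1.12 V, confirming saturation.

I_D = 1.01 mA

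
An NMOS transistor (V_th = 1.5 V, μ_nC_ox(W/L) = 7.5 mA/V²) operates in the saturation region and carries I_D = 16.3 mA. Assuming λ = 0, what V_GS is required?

V_GS = 3.58 V

In saturation I_D = ½ k_n (V_GS − V_th)², so V_GS − V_th = √(2 I_D / k_n) = √(2 × 16.3 / 7.5) = 2.08 V.
V_GS = 1.5 + 2.08 = 3.58 V.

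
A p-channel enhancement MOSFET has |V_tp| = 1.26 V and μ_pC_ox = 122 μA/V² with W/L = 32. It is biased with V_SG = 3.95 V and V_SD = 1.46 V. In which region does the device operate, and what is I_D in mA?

Triode; I_D = 11.2 mA

k_p = μ_pC_ox · (W/L) = 3.904 mA/V².
V_ov = V_SG − |V_tp| = 3.95 − 1.26 = 2.69 V.
Since V_SD = 1.46 V < V_ov = 2.69 V, the device is in the triode region.
I_D = k_p [V_ov · V_SD − ½ V_SD²] = 3.904 × [2.69 × 1.46 − 0.5 × 1.46²] = 11.2 mA.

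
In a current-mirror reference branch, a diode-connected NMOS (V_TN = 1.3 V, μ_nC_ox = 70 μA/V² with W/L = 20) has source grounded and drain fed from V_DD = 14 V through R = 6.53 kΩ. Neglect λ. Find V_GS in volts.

With gate tied to drain, V_GS = V_DS ≥ V_GS − V_TN, so the device is in saturation.
k_n = μ_nC_ox · (W/L) = 1.4 mA/V².
KCL at the drain: ½ k_n (V_GS − V_TN)² = (V_DD − V_GS)/R.
Let x = V_GS − 1.3. Then 4.57 x² + x − 12.7 = 0, giving x = 1.56 V (positive root), so V_GS = 2.86 V.
I_D = (V_DD − V_GS)/R = (14 − 2.86) / 6.53 = 1.71 mA.

V_GS = 2.86 V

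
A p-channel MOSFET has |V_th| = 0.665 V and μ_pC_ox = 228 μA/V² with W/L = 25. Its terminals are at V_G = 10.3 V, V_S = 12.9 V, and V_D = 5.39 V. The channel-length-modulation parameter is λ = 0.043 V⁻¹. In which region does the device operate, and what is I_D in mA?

Saturation; I_D = 14.1 mA

V_SG = V_S − V_G = 12.9 − 10.3 = 2.6 V; V_SD = V_S − V_D = 12.9 − 5.39 = 7.51 V.
k_p = μ_pC_ox · (W/L) = 5.7 mA/V².
V_ov = V_SG − |V_th| = 2.6 − 0.665 = 1.93 V.
Since V_SD = 7.51 V ≥ V_ov = 1.93 V, the device is in saturation.
I_D = ½ k_p V_ov² (1 + λ V_SD) = 0.5 × 5.7 × 1.93² × (1 + 0.043 × 7.51) = 14.1 mA.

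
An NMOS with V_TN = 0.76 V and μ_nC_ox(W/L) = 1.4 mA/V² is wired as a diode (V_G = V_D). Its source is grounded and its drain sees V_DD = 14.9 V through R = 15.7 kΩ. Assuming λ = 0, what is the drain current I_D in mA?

With gate tied to drain, V_GS = V_DS ≥ V_GS − V_TN, so the device is in saturation.
KCL at the drain: ½ k_n (V_GS − V_TN)² = (V_DD − V_GS)/R.
Let x = V_GS − 0.76. Then 11 x² + x − 14.14 = 0, giving x = 1.09 V (positive root), so V_GS = 1.85 V.
I_D = (V_DD − V_GS)/R = (14.9 − 1.85) / 15.7 = 0.831 mA.

I_D = 0.831 mA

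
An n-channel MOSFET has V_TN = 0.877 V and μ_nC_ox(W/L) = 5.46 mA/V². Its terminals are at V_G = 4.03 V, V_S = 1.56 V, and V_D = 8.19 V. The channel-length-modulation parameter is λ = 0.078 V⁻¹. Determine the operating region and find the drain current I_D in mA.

V_GS = V_G − V_S = 4.03 − 1.56 = 2.47 V; V_DS = V_D − V_S = 8.19 − 1.56 = 6.63 V.
V_ov = V_GS − V_TN = 2.47 − 0.877 = 1.59 V.
Since V_DS = 6.63 V ≥ V_ov = 1.59 V, the device is in saturation.
I_D = ½ k_n V_ov² (1 + λ V_DS) = 0.5 × 5.46 × 1.59² × (1 + 0.078 × 6.63) = 10.5 mA.

Saturation; I_D = 10.5 mA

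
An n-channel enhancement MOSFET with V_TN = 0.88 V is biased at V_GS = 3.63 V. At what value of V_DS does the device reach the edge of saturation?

V_DS,sat = 2.75 V

The boundary between triode and saturation is V_DS = V_GS − V_TN = V_ov.
V_ov = 3.63 − 0.88 = 2.75 V.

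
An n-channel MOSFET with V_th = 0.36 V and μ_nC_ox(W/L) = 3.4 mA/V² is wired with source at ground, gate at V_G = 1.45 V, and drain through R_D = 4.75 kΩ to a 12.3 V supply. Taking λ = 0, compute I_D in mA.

V_GS = V_G = 1.45 V, so V_ov = 1.45 − 0.36 = 1.09 V.
Assume saturation: I_D = ½ k_n V_ov² = 0.5 × 3.4 × 1.09² = 2.02 mA, giving V_DS = V_DD − I_D R_D = 12.3 − 2.02 × 4.75 = 2.71 V.
V_DS = 2.71 V ≥ V_ov = 1.09 V, confirming saturation.

I_D = 2.02 mA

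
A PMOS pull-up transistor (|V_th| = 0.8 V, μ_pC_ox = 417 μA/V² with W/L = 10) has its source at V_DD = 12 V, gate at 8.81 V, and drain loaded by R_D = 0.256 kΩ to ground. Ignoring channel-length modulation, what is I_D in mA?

I_D = 11.9 mA

V_SG = V_DD − V_G = 12 − 8.81 = 3.19 V, so V_ov = 3.19 − 0.8 = 2.39 V.
k_p = μ_pC_ox · (W/L) = 4.17 mA/V².
Assume saturation: I_D = ½ k_p V_ov² = 0.5 × 4.17 × 2.39² = 11.9 mA, giving V_SD = V_DD − I_D R_D = 12 − 11.9 × 0.256 = 8.95 V.
V_SD = 8.95 V ≥ V_ov = 2.39 V, confirming saturation.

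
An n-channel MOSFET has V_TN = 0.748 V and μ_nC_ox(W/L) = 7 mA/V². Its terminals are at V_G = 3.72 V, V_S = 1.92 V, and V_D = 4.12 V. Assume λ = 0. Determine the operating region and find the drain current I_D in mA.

V_GS = V_G − V_S = 3.72 − 1.92 = 1.8 V; V_DS = V_D − V_S = 4.12 − 1.92 = 2.2 V.
V_ov = V_GS − V_TN = 1.8 − 0.748 = 1.05 V.
Since V_DS = 2.2 V ≥ V_ov = 1.05 V, the device is in saturation.
I_D = ½ k_n V_ov² = 0.5 × 7 × 1.05² = 3.87 mA.

Saturation; I_D = 3.87 mA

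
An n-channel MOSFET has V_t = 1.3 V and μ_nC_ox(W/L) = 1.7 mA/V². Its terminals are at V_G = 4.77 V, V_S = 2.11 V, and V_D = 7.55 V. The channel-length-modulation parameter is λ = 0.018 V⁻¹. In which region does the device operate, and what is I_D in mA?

V_GS = V_G − V_S = 4.77 − 2.11 = 2.66 V; V_DS = V_D − V_S = 7.55 − 2.11 = 5.44 V.
V_ov = V_GS − V_t = 2.66 − 1.3 = 1.36 V.
Since V_DS = 5.44 V ≥ V_ov = 1.36 V, the device is in saturation.
I_D = ½ k_n V_ov² (1 + λ V_DS) = 0.5 × 1.7 × 1.36² × (1 + 0.018 × 5.44) = 1.73 mA.

Saturation; I_D = 1.73 mA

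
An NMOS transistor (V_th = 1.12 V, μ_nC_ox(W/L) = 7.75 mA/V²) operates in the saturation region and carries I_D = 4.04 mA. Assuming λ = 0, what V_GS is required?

V_GS = 2.14 V

In saturation I_D = ½ k_n (V_GS − V_th)², so V_GS − V_th = √(2 I_D / k_n) = √(2 × 4.04 / 7.75) = 1.02 V.
V_GS = 1.12 + 1.02 = 2.14 V.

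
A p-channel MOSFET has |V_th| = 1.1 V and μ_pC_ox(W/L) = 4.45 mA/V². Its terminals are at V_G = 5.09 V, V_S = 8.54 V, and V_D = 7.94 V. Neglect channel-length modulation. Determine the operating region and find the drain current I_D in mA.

Triode; I_D = 5.47 mA

V_SG = V_S − V_G = 8.54 − 5.09 = 3.45 V; V_SD = V_S − V_D = 8.54 − 7.94 = 0.6 V.
V_ov = V_SG − |V_th| = 3.45 − 1.1 = 2.35 V.
Since V_SD = 0.6 V < V_ov = 2.35 V, the device is in the triode region.
I_D = k_p [V_ov · V_SD − ½ V_SD²] = 4.45 × [2.35 × 0.6 − 0.5 × 0.6²] = 5.47 mA.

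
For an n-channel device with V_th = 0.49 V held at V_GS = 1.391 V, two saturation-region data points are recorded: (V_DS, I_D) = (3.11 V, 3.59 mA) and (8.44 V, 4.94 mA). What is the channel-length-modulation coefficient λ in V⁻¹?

λ = 0.0904 V⁻¹

With V_GS fixed, I_D ∝ (1 + λ V_DS) in saturation, so I_D2/I_D1 = (1 + λ V_DS2)/(1 + λ V_DS1).
4.94/3.59 = 1.376 = (1 + 8.44 λ)/(1 + 3.11 λ).
Solving: λ (I_D1 V_DS2 − I_D2 V_DS1) = I_D2 − I_D1, so λ = (4.94 − 3.59) / (3.59 × 8.44 − 4.94 × 3.11) = 1.35 / 14.9 = 0.0904 V⁻¹.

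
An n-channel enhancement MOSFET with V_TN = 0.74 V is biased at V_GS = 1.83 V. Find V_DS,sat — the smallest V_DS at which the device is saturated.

V_DS,sat = 1.09 V

The boundary between triode and saturation is V_DS = V_GS − V_TN = V_ov.
V_ov = 1.83 − 0.74 = 1.09 V.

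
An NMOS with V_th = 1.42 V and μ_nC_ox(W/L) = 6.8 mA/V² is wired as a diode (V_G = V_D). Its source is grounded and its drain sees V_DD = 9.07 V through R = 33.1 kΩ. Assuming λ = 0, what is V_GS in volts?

V_GS = 1.68 V

With gate tied to drain, V_GS = V_DS ≥ V_GS − V_th, so the device is in saturation.
KCL at the drain: ½ k_n (V_GS − V_th)² = (V_DD − V_GS)/R.
Let x = V_GS − 1.42. Then 113 x² + x − 7.65 = 0, giving x = 0.256 V (positive root), so V_GS = 1.68 V.
I_D = (V_DD − V_GS)/R = (9.07 − 1.68) / 33.1 = 0.223 mA.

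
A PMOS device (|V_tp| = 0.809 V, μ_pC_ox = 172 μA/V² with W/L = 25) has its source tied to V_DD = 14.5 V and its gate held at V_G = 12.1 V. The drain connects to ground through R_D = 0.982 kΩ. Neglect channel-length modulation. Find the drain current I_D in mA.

V_SG = V_DD − V_G = 14.5 − 12.1 = 2.4 V, so V_ov = 2.4 − 0.809 = 1.59 V.
k_p = μ_pC_ox · (W/L) = 4.3 mA/V².
Assume saturation: I_D = ½ k_p V_ov² = 0.5 × 4.3 × 1.59² = 5.44 mA, giving V_SD = V_DD − I_D R_D = 14.5 − 5.44 × 0.982 = 9.16 V.
V_SD = 9.16 V ≥ V_ov = 1.59 V, confirming saturation.

I_D = 5.44 mA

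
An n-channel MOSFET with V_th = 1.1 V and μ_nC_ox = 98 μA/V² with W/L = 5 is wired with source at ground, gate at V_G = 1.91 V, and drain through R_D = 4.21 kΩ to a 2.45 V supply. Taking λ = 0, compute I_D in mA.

I_D = 0.161 mA

V_GS = V_G = 1.91 V, so V_ov = 1.91 − 1.1 = 0.81 V.
k_n = μ_nC_ox · (W/L) = 0.49 mA/V².
Assume saturation: I_D = ½ k_n V_ov² = 0.5 × 0.49 × 0.81² = 0.161 mA, giving V_DS = V_DD − I_D R_D = 2.45 − 0.161 × 4.21 = 1.77 V.
V_DS = 1.77 V ≥ V_ov = 0.81 V, confirming saturation.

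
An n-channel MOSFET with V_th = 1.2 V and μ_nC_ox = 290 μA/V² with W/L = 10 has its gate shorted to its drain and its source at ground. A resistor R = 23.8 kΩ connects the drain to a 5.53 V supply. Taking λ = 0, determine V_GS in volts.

With gate tied to drain, V_GS = V_DS ≥ V_GS − V_th, so the device is in saturation.
k_n = μ_nC_ox · (W/L) = 2.9 mA/V².
KCL at the drain: ½ k_n (V_GS − V_th)² = (V_DD − V_GS)/R.
Let x = V_GS − 1.2. Then 34.5 x² + x − 4.33 = 0, giving x = 0.34 V (positive root), so V_GS = 1.54 V.
I_D = (V_DD − V_GS)/R = (5.53 − 1.54) / 23.8 = 0.168 mA.

V_GS = 1.54 V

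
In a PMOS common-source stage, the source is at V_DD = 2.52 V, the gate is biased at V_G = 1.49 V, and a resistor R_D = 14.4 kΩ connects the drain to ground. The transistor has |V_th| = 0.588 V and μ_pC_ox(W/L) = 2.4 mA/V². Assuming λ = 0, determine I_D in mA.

I_D = 0.161 mA

V_SG = V_DD − V_G = 2.52 − 1.49 = 1.03 V, so V_ov = 1.03 − 0.588 = 0.442 V.
Assume saturation: I_D = ½ k_p V_ov² = 0.5 × 2.4 × 0.442² = 0.234 mA, giving V_SD = V_DD − I_D R_D = 2.52 − 0.234 × 14.4 = -0.856 V.
But -0.856 V < V_ov = 0.442 V, so the device is actually in triode.
In triode I_D = k_p[V_ov V_SD − ½ V_SD²] and I_D = (V_DD − V_SD)/R_D. Equating: 17.3 V_SD² − 16.28 V_SD + 2.52 = 0, giving V_SD = 0.195 V (the root below V_ov).
I_D = (2.52 − 0.195) / 14.4 = 0.161 mA.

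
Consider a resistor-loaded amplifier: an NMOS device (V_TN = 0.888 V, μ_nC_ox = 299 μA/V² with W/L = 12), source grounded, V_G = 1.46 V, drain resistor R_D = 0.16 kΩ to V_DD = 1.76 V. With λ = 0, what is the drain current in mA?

I_D = 0.587 mA

V_GS = V_G = 1.46 V, so V_ov = 1.46 − 0.888 = 0.572 V.
k_n = μ_nC_ox · (W/L) = 3.588 mA/V².
Assume saturation: I_D = ½ k_n V_ov² = 0.5 × 3.588 × 0.572² = 0.587 mA, giving V_DS = V_DD − I_D R_D = 1.76 − 0.587 × 0.16 = 1.67 V.
V_DS = 1.67 V ≥ V_ov = 0.572 V, confirming saturation.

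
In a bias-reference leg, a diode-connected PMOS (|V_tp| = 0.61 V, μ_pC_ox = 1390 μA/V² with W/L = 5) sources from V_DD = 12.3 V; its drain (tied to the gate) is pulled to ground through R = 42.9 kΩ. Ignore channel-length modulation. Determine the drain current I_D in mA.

I_D = 0.266 mA

With gate tied to drain, V_SG = V_SD ≥ V_SG − |V_tp|, so the device is in saturation.
k_p = μ_pC_ox · (W/L) = 6.95 mA/V².
KCL at the drain: ½ k_p (V_SG − |V_tp|)² = (V_DD − V_SG)/R.
Let x = V_SG − 0.61. Then 149 x² + x − 11.69 = 0, giving x = 0.277 V (positive root), so V_SG = 0.887 V.
I_D = (V_DD − V_SG)/R = (12.3 − 0.887) / 42.9 = 0.266 mA.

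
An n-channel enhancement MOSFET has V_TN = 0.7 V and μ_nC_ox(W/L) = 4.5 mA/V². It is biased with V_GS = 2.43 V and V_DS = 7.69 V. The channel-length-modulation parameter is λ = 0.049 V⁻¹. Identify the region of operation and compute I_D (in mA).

Saturation; I_D = 9.27 mA

V_ov = V_GS − V_TN = 2.43 − 0.7 = 1.73 V.
Since V_DS = 7.69 V ≥ V_ov = 1.73 V, the device is in saturation.
I_D = ½ k_n V_ov² (1 + λ V_DS) = 0.5 × 4.5 × 1.73² × (1 + 0.049 × 7.69) = 9.27 mA.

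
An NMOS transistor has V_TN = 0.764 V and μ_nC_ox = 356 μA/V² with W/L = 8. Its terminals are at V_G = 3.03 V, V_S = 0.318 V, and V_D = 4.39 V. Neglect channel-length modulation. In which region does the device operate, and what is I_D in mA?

Saturation; I_D = 5.40 mA

V_GS = V_G − V_S = 3.03 − 0.318 = 2.71 V; V_DS = V_D − V_S = 4.39 − 0.318 = 4.07 V.
k_n = μ_nC_ox · (W/L) = 2.848 mA/V².
V_ov = V_GS − V_TN = 2.71 − 0.764 = 1.95 V.
Since V_DS = 4.07 V ≥ V_ov = 1.95 V, the device is in saturation.
I_D = ½ k_n V_ov² = 0.5 × 2.848 × 1.95² = 5.4 mA.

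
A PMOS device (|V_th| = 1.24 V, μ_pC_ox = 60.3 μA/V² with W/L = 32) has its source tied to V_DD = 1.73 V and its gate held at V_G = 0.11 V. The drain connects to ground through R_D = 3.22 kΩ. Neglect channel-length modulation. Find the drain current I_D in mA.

I_D = 0.139 mA

V_SG = V_DD − V_G = 1.73 − 0.11 = 1.62 V, so V_ov = 1.62 − 1.24 = 0.38 V.
k_p = μ_pC_ox · (W/L) = 1.93 mA/V².
Assume saturation: I_D = ½ k_p V_ov² = 0.5 × 1.93 × 0.38² = 0.139 mA, giving V_SD = V_DD − I_D R_D = 1.73 − 0.139 × 3.22 = 1.28 V.
V_SD = 1.28 V ≥ V_ov = 0.38 V, confirming saturation.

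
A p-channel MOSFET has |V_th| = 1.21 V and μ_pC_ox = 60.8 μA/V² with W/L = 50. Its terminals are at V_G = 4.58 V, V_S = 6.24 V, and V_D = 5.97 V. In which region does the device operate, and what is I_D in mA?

Triode; I_D = 0.259 mA

V_SG = V_S − V_G = 6.24 − 4.58 = 1.66 V; V_SD = V_S − V_D = 6.24 − 5.97 = 0.27 V.
k_p = μ_pC_ox · (W/L) = 3.04 mA/V².
V_ov = V_SG − |V_th| = 1.66 − 1.21 = 0.45 V.
Since V_SD = 0.27 V < V_ov = 0.45 V, the device is in the triode region.
I_D = k_p [V_ov · V_SD − ½ V_SD²] = 3.04 × [0.45 × 0.27 − 0.5 × 0.27²] = 0.259 mA.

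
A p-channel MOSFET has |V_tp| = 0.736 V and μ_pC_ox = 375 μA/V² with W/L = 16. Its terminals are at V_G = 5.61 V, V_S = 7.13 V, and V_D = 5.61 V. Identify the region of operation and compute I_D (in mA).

Saturation; I_D = 1.84 mA

V_SG = V_S − V_G = 7.13 − 5.61 = 1.52 V; V_SD = V_S − V_D = 7.13 − 5.61 = 1.52 V.
k_p = μ_pC_ox · (W/L) = 6 mA/V².
V_ov = V_SG − |V_tp| = 1.52 − 0.736 = 0.784 V.
Since V_SD = 1.52 V ≥ V_ov = 0.784 V, the device is in saturation.
I_D = ½ k_p V_ov² = 0.5 × 6 × 0.784² = 1.84 mA.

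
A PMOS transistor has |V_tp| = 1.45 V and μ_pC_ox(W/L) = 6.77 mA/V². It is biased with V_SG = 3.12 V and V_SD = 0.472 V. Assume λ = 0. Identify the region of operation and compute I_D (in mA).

Triode; I_D = 4.58 mA

V_ov = V_SG − |V_tp| = 3.12 − 1.45 = 1.67 V.
Since V_SD = 0.472 V < V_ov = 1.67 V, the device is in the triode region.
I_D = k_p [V_ov · V_SD − ½ V_SD²] = 6.77 × [1.67 × 0.472 − 0.5 × 0.472²] = 4.58 mA.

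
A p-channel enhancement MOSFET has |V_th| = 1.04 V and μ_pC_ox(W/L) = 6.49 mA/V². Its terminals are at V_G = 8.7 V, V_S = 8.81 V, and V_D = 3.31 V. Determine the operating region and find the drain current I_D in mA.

Cutoff; I_D = 0 mA

V_SG = V_S − V_G = 8.81 − 8.7 = 0.11 V; V_SD = V_S − V_D = 8.81 − 3.31 = 5.5 V.
V_SG = 0.11 V < |V_th| = 1.04 V, so the transistor is in cutoff.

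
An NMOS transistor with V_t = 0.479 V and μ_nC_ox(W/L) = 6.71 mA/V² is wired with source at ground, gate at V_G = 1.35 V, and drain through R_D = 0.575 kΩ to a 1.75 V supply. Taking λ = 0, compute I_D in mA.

V_GS = V_G = 1.35 V, so V_ov = 1.35 − 0.479 = 0.871 V.
Assume saturation: I_D = ½ k_n V_ov² = 0.5 × 6.71 × 0.871² = 2.55 mA, giving V_DS = V_DD − I_D R_D = 1.75 − 2.55 × 0.575 = 0.286 V.
But 0.286 V < V_ov = 0.871 V, so the device is actually in triode.
In triode I_D = k_n[V_ov V_DS − ½ V_DS²] and I_D = (V_DD − V_DS)/R_D. Equating: 1.93 V_DS² − 4.361 V_DS + 1.75 = 0, giving V_DS = 0.522 V (the root below V_ov).
I_D = (1.75 − 0.522) / 0.575 = 2.14 mA.

I_D = 2.14 mA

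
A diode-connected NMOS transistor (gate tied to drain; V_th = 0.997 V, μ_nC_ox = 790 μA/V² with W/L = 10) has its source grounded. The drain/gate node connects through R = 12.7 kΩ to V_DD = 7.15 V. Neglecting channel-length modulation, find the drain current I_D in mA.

With gate tied to drain, V_GS = V_DS ≥ V_GS − V_th, so the device is in saturation.
k_n = μ_nC_ox · (W/L) = 7.9 mA/V².
KCL at the drain: ½ k_n (V_GS − V_th)² = (V_DD − V_GS)/R.
Let x = V_GS − 0.997. Then 50.2 x² + x − 6.153 = 0, giving x = 0.34 V (positive root), so V_GS = 1.34 V.
I_D = (V_DD − V_GS)/R = (7.15 − 1.34) / 12.7 = 0.458 mA.

I_D = 0.458 mA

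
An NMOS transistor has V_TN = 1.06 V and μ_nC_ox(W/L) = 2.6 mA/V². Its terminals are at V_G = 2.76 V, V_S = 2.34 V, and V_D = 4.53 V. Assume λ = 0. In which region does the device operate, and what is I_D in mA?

V_GS = V_G − V_S = 2.76 − 2.34 = 0.42 V; V_DS = V_D − V_S = 4.53 − 2.34 = 2.19 V.
V_GS = 0.42 V < V_TN = 1.06 V, so the transistor is in cutoff.

Cutoff; I_D = 0 mA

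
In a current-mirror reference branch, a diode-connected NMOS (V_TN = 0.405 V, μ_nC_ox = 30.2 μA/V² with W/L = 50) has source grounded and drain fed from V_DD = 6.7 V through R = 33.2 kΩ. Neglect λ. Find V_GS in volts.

With gate tied to drain, V_GS = V_DS ≥ V_GS − V_TN, so the device is in saturation.
k_n = μ_nC_ox · (W/L) = 1.51 mA/V².
KCL at the drain: ½ k_n (V_GS − V_TN)² = (V_DD − V_GS)/R.
Let x = V_GS − 0.405. Then 25.1 x² + x − 6.295 = 0, giving x = 0.482 V (positive root), so V_GS = 0.887 V.
I_D = (V_DD − V_GS)/R = (6.7 − 0.887) / 33.2 = 0.175 mA.

V_GS = 0.887 V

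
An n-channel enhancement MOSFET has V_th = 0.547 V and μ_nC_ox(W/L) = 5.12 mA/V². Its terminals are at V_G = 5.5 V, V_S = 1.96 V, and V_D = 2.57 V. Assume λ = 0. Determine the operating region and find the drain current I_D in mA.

V_GS = V_G − V_S = 5.5 − 1.96 = 3.54 V; V_DS = V_D − V_S = 2.57 − 1.96 = 0.61 V.
V_ov = V_GS − V_th = 3.54 − 0.547 = 2.99 V.
Since V_DS = 0.61 V < V_ov = 2.99 V, the device is in the triode region.
I_D = k_n [V_ov · V_DS − ½ V_DS²] = 5.12 × [2.99 × 0.61 − 0.5 × 0.61²] = 8.4 mA.

Triode; I_D = 8.40 mA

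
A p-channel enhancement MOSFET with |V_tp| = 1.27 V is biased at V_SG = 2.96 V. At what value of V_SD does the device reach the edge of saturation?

V_SD,sat = 1.69 V

The boundary between triode and saturation is V_SD = V_SG − |V_tp| = V_ov.
V_ov = 2.96 − 1.27 = 1.69 V.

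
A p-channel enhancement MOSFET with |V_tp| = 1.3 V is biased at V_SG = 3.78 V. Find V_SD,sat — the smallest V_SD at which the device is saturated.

V_SD,sat = 2.48 V

The boundary between triode and saturation is V_SD = V_SG − |V_tp| = V_ov.
V_ov = 3.78 − 1.3 = 2.48 V.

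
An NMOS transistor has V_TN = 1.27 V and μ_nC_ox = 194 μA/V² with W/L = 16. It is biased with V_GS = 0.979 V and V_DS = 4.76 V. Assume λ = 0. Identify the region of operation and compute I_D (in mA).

Cutoff; I_D = 0 mA

V_GS = 0.979 V < V_TN = 1.27 V, so the transistor is in cutoff.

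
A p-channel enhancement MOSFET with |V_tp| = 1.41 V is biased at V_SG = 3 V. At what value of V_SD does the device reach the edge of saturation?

The boundary between triode and saturation is V_SD = V_SG − |V_tp| = V_ov.
V_ov = 3 − 1.41 = 1.59 V.

V_SD,sat = 1.59 V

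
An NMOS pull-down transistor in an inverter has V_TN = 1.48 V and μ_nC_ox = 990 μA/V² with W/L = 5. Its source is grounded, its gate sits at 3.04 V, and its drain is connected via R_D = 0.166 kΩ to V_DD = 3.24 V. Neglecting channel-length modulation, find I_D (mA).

I_D = 6.02 mA

V_GS = V_G = 3.04 V, so V_ov = 3.04 − 1.48 = 1.56 V.
k_n = μ_nC_ox · (W/L) = 4.95 mA/V².
Assume saturation: I_D = ½ k_n V_ov² = 0.5 × 4.95 × 1.56² = 6.02 mA, giving V_DS = V_DD − I_D R_D = 3.24 − 6.02 × 0.166 = 2.24 V.
V_DS = 2.24 V ≥ V_ov = 1.56 V, confirming saturation.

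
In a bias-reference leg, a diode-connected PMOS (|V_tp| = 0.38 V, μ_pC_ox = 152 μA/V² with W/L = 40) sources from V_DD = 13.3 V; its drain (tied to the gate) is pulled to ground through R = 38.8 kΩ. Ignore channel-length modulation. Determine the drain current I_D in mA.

With gate tied to drain, V_SG = V_SD ≥ V_SG − |V_tp|, so the device is in saturation.
k_p = μ_pC_ox · (W/L) = 6.08 mA/V².
KCL at the drain: ½ k_p (V_SG − |V_tp|)² = (V_DD − V_SG)/R.
Let x = V_SG − 0.38. Then 118 x² + x − 12.92 = 0, giving x = 0.327 V (positive root), so V_SG = 0.707 V.
I_D = (V_DD − V_SG)/R = (13.3 − 0.707) / 38.8 = 0.325 mA.

I_D = 0.325 mA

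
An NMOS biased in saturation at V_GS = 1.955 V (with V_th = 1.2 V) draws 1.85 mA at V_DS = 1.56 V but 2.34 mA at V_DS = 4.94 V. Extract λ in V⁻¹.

λ = 0.0893 V⁻¹

With V_GS fixed, I_D ∝ (1 + λ V_DS) in saturation, so I_D2/I_D1 = (1 + λ V_DS2)/(1 + λ V_DS1).
2.34/1.85 = 1.265 = (1 + 4.94 λ)/(1 + 1.56 λ).
Solving: λ (I_D1 V_DS2 − I_D2 V_DS1) = I_D2 − I_D1, so λ = (2.34 − 1.85) / (1.85 × 4.94 − 2.34 × 1.56) = 0.49 / 5.49 = 0.0893 V⁻¹.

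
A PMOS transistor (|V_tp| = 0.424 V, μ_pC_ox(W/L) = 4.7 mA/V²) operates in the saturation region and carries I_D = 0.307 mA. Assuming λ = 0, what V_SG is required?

V_SG = 0.785 V

In saturation I_D = ½ k_p (V_SG − |V_tp|)², so V_SG − |V_tp| = √(2 I_D / k_p) = √(2 × 0.307 / 4.7) = 0.361 V.
V_SG = 0.424 + 0.361 = 0.785 V.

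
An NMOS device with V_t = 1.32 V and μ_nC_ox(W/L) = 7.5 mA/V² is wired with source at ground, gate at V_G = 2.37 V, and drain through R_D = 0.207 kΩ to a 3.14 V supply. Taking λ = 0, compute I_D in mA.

V_GS = V_G = 2.37 V, so V_ov = 2.37 − 1.32 = 1.05 V.
Assume saturation: I_D = ½ k_n V_ov² = 0.5 × 7.5 × 1.05² = 4.13 mA, giving V_DS = V_DD − I_D R_D = 3.14 − 4.13 × 0.207 = 2.28 V.
V_DS = 2.28 V ≥ V_ov = 1.05 V, confirming saturation.

I_D = 4.13 mA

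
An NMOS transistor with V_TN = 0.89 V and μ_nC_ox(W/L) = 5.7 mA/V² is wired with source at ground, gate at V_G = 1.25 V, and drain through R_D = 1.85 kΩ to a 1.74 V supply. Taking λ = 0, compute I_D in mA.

V_GS = V_G = 1.25 V, so V_ov = 1.25 − 0.89 = 0.36 V.
Assume saturation: I_D = ½ k_n V_ov² = 0.5 × 5.7 × 0.36² = 0.369 mA, giving V_DS = V_DD − I_D R_D = 1.74 − 0.369 × 1.85 = 1.06 V.
V_DS = 1.06 V ≥ V_ov = 0.36 V, confirming saturation.

I_D = 0.369 mA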